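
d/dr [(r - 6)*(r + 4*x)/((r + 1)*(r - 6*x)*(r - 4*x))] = (-(r - 6)*(r + 1)*(r - 6*x)*(r + 4*x) - (r - 6)*(r + 1)*(r - 4*x)*(r + 4*x) - (r - 6)*(r - 6*x)*(r - 4*x)*(r + 4*x) + 2*(r + 1)*(r - 6*x)*(r - 4*x)*(r + 2*x - 3))/((r + 1)^2*(r - 6*x)^2*(r - 4*x)^2)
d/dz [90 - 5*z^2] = -10*z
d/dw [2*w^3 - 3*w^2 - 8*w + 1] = 6*w^2 - 6*w - 8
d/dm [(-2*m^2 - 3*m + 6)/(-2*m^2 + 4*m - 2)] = (9 - 7*m)/(2*(m^3 - 3*m^2 + 3*m - 1))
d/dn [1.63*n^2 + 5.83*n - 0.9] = 3.26*n + 5.83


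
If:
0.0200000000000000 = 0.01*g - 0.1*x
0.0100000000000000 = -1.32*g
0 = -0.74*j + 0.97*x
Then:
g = -0.01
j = -0.26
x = -0.20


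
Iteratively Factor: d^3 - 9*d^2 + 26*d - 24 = (d - 2)*(d^2 - 7*d + 12) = (d - 3)*(d - 2)*(d - 4)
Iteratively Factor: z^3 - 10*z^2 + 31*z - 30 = (z - 2)*(z^2 - 8*z + 15) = (z - 5)*(z - 2)*(z - 3)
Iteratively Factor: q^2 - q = (q - 1)*(q)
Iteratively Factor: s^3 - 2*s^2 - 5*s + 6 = (s + 2)*(s^2 - 4*s + 3) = (s - 1)*(s + 2)*(s - 3)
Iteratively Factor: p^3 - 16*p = (p - 4)*(p^2 + 4*p) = p*(p - 4)*(p + 4)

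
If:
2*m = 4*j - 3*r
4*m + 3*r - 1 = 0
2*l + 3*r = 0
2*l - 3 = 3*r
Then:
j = -1/16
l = 3/4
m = 5/8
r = -1/2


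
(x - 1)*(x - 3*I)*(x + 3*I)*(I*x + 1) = I*x^4 + x^3 - I*x^3 - x^2 + 9*I*x^2 + 9*x - 9*I*x - 9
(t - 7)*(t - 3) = t^2 - 10*t + 21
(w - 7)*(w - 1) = w^2 - 8*w + 7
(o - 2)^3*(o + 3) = o^4 - 3*o^3 - 6*o^2 + 28*o - 24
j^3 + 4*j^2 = j^2*(j + 4)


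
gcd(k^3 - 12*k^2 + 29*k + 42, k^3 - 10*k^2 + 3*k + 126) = k^2 - 13*k + 42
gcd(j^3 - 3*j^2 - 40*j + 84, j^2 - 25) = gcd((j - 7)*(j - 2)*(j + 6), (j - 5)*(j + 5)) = 1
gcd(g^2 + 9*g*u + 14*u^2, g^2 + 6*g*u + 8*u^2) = g + 2*u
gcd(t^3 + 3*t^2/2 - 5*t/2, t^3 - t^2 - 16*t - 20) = 1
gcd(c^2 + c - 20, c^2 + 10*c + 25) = c + 5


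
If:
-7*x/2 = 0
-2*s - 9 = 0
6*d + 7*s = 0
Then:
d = 21/4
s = -9/2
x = 0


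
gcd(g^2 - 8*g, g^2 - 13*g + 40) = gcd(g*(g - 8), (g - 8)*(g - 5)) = g - 8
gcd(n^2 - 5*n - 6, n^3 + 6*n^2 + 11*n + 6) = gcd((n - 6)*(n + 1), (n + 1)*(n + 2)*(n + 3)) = n + 1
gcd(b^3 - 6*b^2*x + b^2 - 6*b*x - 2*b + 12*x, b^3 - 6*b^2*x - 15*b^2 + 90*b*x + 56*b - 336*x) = -b + 6*x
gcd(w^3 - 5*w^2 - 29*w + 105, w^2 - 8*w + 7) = w - 7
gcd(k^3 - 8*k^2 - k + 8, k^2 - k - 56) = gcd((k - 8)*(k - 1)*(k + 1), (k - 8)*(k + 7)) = k - 8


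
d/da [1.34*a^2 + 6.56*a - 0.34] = 2.68*a + 6.56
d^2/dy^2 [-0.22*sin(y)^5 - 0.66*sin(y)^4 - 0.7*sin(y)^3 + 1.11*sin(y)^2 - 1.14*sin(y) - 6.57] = 5.5*sin(y)^5 + 10.56*sin(y)^4 + 1.9*sin(y)^3 - 12.36*sin(y)^2 - 3.06*sin(y) + 2.22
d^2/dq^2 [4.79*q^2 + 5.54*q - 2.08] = 9.58000000000000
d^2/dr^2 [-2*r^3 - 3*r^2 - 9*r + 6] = -12*r - 6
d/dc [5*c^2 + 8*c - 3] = 10*c + 8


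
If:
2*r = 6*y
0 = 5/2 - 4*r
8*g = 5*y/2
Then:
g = 25/384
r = 5/8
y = 5/24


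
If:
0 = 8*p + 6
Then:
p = -3/4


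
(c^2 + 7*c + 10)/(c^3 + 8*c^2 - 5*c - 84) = (c^2 + 7*c + 10)/(c^3 + 8*c^2 - 5*c - 84)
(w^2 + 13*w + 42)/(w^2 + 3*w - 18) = (w + 7)/(w - 3)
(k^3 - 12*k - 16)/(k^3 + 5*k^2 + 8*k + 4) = (k - 4)/(k + 1)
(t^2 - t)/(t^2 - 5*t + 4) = t/(t - 4)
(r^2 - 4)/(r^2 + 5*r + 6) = (r - 2)/(r + 3)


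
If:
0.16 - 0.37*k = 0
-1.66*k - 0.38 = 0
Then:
No Solution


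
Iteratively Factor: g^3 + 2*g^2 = (g)*(g^2 + 2*g) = g*(g + 2)*(g)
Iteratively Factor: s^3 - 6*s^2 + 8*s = (s - 2)*(s^2 - 4*s) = s*(s - 2)*(s - 4)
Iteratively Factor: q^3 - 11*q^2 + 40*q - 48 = (q - 4)*(q^2 - 7*q + 12) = (q - 4)^2*(q - 3)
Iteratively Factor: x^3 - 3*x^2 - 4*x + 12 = (x - 2)*(x^2 - x - 6) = (x - 3)*(x - 2)*(x + 2)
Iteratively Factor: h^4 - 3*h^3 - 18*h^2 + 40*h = (h + 4)*(h^3 - 7*h^2 + 10*h) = (h - 5)*(h + 4)*(h^2 - 2*h) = (h - 5)*(h - 2)*(h + 4)*(h)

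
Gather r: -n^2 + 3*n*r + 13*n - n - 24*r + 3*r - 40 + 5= -n^2 + 12*n + r*(3*n - 21) - 35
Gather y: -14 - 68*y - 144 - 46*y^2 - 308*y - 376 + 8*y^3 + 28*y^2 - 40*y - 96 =8*y^3 - 18*y^2 - 416*y - 630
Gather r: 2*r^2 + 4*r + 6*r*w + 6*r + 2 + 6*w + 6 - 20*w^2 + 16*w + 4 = 2*r^2 + r*(6*w + 10) - 20*w^2 + 22*w + 12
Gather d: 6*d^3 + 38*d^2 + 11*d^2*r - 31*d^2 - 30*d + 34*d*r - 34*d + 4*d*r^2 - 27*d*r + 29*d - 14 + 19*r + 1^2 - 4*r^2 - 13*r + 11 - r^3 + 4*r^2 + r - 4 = 6*d^3 + d^2*(11*r + 7) + d*(4*r^2 + 7*r - 35) - r^3 + 7*r - 6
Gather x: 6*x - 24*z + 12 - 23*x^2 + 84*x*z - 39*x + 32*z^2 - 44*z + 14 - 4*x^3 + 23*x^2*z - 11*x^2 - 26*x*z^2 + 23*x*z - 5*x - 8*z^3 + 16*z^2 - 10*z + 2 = -4*x^3 + x^2*(23*z - 34) + x*(-26*z^2 + 107*z - 38) - 8*z^3 + 48*z^2 - 78*z + 28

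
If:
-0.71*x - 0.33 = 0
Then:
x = -0.46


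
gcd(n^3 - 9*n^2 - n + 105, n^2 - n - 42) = n - 7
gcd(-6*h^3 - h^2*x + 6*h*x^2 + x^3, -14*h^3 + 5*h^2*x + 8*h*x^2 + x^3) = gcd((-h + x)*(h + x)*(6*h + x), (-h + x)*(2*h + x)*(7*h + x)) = -h + x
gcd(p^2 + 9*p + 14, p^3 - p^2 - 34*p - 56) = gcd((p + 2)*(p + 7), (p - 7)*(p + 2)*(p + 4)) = p + 2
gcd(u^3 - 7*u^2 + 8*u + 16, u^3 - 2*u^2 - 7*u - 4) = u^2 - 3*u - 4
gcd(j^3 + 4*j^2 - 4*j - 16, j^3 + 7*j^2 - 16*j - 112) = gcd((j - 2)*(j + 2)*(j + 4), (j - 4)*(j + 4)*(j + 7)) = j + 4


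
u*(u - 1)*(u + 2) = u^3 + u^2 - 2*u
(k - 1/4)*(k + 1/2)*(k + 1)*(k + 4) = k^4 + 21*k^3/4 + 41*k^2/8 + 3*k/8 - 1/2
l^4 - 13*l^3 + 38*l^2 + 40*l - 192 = (l - 8)*(l - 4)*(l - 3)*(l + 2)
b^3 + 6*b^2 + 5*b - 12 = (b - 1)*(b + 3)*(b + 4)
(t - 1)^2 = t^2 - 2*t + 1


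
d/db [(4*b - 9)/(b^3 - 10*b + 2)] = (4*b^3 - 40*b - (4*b - 9)*(3*b^2 - 10) + 8)/(b^3 - 10*b + 2)^2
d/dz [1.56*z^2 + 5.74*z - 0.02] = 3.12*z + 5.74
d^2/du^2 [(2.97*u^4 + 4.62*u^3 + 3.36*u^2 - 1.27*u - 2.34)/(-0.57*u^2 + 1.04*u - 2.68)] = (-1.929906*u^6 + 10.563696*u^5 - 46.495944*u^4 + 133.410414*u^3 - 143.36154*u^2 - 219.059352*u - 43.27352)/(0.185193*u^6 - 1.013688*u^5 + 4.461732*u^4 - 10.657088*u^3 + 20.977968*u^2 - 22.409088*u + 19.248832)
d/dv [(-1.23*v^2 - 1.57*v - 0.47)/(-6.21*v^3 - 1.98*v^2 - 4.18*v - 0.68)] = (-7.6383*v^4 - 19.4994*v^3 - 6.7233*v^2 - 0.1884*v - 0.897)/(38.5641*v^6 + 24.5916*v^5 + 55.836*v^4 + 24.9984*v^3 + 20.1652*v^2 + 5.6848*v + 0.4624)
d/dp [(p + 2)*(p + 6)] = 2*p + 8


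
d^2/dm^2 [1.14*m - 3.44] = 0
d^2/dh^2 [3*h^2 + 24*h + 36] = 6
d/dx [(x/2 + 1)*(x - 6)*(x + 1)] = 3*x^2/2 - 3*x - 8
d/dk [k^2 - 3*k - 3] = 2*k - 3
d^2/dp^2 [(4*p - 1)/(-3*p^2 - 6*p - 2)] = 6*(-12*(p + 1)^2*(4*p - 1) + (12*p + 7)*(3*p^2 + 6*p + 2))/(3*p^2 + 6*p + 2)^3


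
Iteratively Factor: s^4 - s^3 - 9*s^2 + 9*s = (s + 3)*(s^3 - 4*s^2 + 3*s) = (s - 3)*(s + 3)*(s^2 - s) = (s - 3)*(s - 1)*(s + 3)*(s)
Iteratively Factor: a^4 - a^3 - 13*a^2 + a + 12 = (a + 3)*(a^3 - 4*a^2 - a + 4) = (a + 1)*(a + 3)*(a^2 - 5*a + 4) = (a - 1)*(a + 1)*(a + 3)*(a - 4)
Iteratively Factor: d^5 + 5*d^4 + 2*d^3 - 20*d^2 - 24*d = (d + 3)*(d^4 + 2*d^3 - 4*d^2 - 8*d) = (d - 2)*(d + 3)*(d^3 + 4*d^2 + 4*d) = (d - 2)*(d + 2)*(d + 3)*(d^2 + 2*d) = d*(d - 2)*(d + 2)*(d + 3)*(d + 2)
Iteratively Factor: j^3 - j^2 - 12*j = (j)*(j^2 - j - 12) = j*(j - 4)*(j + 3)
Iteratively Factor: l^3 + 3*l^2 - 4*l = (l)*(l^2 + 3*l - 4) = l*(l - 1)*(l + 4)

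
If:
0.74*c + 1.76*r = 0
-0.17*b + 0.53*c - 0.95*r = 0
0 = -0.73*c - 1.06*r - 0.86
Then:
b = -16.54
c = -3.02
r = 1.27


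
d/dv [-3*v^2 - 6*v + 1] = -6*v - 6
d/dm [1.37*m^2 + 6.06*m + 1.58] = 2.74*m + 6.06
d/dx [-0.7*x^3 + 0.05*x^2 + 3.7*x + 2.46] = -2.1*x^2 + 0.1*x + 3.7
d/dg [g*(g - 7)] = 2*g - 7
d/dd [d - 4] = 1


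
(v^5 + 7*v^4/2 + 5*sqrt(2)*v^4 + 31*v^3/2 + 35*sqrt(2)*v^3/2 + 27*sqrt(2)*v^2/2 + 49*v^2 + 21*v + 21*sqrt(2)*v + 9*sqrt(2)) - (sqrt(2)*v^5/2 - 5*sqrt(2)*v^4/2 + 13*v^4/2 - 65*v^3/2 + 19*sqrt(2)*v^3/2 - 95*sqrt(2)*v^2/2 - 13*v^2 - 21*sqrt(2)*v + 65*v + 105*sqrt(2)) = -sqrt(2)*v^5/2 + v^5 - 3*v^4 + 15*sqrt(2)*v^4/2 + 8*sqrt(2)*v^3 + 48*v^3 + 62*v^2 + 61*sqrt(2)*v^2 - 44*v + 42*sqrt(2)*v - 96*sqrt(2)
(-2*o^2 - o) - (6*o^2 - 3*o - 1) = -8*o^2 + 2*o + 1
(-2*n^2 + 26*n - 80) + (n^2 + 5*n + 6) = -n^2 + 31*n - 74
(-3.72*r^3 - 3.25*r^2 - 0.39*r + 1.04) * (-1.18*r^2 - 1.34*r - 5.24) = 4.3896*r^5 + 8.8198*r^4 + 24.308*r^3 + 16.3254*r^2 + 0.65*r - 5.4496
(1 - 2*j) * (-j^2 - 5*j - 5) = 2*j^3 + 9*j^2 + 5*j - 5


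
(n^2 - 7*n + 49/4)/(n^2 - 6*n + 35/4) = (2*n - 7)/(2*n - 5)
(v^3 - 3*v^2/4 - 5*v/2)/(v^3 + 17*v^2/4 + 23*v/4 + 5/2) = v*(v - 2)/(v^2 + 3*v + 2)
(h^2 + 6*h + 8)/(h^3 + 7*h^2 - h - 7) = (h^2 + 6*h + 8)/(h^3 + 7*h^2 - h - 7)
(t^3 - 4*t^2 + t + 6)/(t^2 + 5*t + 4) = (t^2 - 5*t + 6)/(t + 4)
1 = 1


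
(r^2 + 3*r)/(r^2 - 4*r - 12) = r*(r + 3)/(r^2 - 4*r - 12)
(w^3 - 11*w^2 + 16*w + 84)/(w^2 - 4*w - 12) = w - 7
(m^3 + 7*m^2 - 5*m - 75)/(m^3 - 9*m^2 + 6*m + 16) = (m^3 + 7*m^2 - 5*m - 75)/(m^3 - 9*m^2 + 6*m + 16)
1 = 1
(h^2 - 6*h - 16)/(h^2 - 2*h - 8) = (h - 8)/(h - 4)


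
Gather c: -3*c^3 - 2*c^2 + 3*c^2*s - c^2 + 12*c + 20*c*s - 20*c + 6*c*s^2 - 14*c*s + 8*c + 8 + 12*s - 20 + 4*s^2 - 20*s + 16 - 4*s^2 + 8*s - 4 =-3*c^3 + c^2*(3*s - 3) + c*(6*s^2 + 6*s)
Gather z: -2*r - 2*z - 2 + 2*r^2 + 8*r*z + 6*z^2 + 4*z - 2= 2*r^2 - 2*r + 6*z^2 + z*(8*r + 2) - 4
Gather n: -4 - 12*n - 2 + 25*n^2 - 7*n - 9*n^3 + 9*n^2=-9*n^3 + 34*n^2 - 19*n - 6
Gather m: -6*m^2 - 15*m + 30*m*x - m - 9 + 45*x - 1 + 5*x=-6*m^2 + m*(30*x - 16) + 50*x - 10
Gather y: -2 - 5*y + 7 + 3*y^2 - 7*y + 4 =3*y^2 - 12*y + 9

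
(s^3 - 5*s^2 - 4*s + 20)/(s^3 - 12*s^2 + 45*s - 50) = (s + 2)/(s - 5)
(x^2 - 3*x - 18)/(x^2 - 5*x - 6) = (x + 3)/(x + 1)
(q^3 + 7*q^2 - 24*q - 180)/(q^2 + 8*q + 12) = (q^2 + q - 30)/(q + 2)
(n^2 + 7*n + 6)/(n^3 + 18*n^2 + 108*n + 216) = (n + 1)/(n^2 + 12*n + 36)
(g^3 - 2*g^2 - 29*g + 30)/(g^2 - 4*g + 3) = (g^2 - g - 30)/(g - 3)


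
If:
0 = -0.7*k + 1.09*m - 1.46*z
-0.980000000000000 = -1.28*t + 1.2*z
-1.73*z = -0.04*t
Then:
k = 1.55714285714286*m - 0.0377400295420975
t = 0.78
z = 0.02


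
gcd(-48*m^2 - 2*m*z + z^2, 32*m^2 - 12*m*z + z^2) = -8*m + z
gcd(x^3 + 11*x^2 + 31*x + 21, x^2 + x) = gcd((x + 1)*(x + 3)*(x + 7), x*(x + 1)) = x + 1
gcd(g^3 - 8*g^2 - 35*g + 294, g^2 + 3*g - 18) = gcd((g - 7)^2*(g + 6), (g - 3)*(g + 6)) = g + 6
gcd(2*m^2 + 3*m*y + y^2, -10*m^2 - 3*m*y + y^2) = 2*m + y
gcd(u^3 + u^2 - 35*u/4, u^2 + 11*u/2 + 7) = u + 7/2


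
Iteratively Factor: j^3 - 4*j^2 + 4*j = (j)*(j^2 - 4*j + 4) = j*(j - 2)*(j - 2)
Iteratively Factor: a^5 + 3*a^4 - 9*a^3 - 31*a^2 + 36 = (a - 1)*(a^4 + 4*a^3 - 5*a^2 - 36*a - 36) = (a - 1)*(a + 3)*(a^3 + a^2 - 8*a - 12) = (a - 3)*(a - 1)*(a + 3)*(a^2 + 4*a + 4) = (a - 3)*(a - 1)*(a + 2)*(a + 3)*(a + 2)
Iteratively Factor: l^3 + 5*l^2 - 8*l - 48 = (l - 3)*(l^2 + 8*l + 16) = (l - 3)*(l + 4)*(l + 4)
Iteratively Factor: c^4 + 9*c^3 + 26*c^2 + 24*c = (c + 2)*(c^3 + 7*c^2 + 12*c) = (c + 2)*(c + 3)*(c^2 + 4*c) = c*(c + 2)*(c + 3)*(c + 4)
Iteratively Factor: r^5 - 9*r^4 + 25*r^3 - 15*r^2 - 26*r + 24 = (r - 4)*(r^4 - 5*r^3 + 5*r^2 + 5*r - 6) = (r - 4)*(r - 1)*(r^3 - 4*r^2 + r + 6) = (r - 4)*(r - 1)*(r + 1)*(r^2 - 5*r + 6) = (r - 4)*(r - 3)*(r - 1)*(r + 1)*(r - 2)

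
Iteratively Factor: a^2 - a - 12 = (a + 3)*(a - 4)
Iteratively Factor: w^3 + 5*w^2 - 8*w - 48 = (w - 3)*(w^2 + 8*w + 16) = (w - 3)*(w + 4)*(w + 4)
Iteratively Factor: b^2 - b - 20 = (b + 4)*(b - 5)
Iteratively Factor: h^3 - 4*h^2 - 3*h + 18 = (h + 2)*(h^2 - 6*h + 9) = (h - 3)*(h + 2)*(h - 3)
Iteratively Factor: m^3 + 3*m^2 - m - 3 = (m - 1)*(m^2 + 4*m + 3) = (m - 1)*(m + 3)*(m + 1)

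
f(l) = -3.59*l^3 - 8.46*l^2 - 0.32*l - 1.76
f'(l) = -10.77*l^2 - 16.92*l - 0.32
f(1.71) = -45.00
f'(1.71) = -60.75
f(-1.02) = -6.43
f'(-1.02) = 5.73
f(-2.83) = 12.76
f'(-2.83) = -38.69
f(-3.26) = 33.75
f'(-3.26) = -59.62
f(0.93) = -12.26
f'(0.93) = -25.37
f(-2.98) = 19.07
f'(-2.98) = -45.54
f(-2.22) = -3.47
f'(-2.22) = -15.84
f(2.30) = -90.93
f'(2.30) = -96.21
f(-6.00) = 471.04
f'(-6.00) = -286.52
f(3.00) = -175.79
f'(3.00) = -148.01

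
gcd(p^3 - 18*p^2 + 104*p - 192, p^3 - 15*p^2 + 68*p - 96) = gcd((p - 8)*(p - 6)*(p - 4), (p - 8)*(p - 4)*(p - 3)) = p^2 - 12*p + 32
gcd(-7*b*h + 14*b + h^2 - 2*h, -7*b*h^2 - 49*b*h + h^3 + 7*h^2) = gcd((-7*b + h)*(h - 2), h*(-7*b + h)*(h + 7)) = 7*b - h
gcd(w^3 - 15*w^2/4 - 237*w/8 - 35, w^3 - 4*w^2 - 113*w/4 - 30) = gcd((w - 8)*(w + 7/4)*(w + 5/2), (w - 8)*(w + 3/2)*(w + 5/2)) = w^2 - 11*w/2 - 20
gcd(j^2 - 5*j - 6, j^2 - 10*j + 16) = 1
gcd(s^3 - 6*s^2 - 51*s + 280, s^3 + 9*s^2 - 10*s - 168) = s + 7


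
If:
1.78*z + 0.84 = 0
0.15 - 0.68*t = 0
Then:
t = 0.22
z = -0.47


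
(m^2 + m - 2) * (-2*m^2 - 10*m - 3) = -2*m^4 - 12*m^3 - 9*m^2 + 17*m + 6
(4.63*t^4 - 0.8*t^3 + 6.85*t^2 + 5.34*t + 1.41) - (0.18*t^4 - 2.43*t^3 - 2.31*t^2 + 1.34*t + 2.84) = 4.45*t^4 + 1.63*t^3 + 9.16*t^2 + 4.0*t - 1.43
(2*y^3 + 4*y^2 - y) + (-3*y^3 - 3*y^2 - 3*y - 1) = -y^3 + y^2 - 4*y - 1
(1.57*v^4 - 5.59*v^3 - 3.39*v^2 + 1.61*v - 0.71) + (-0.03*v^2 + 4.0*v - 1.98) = 1.57*v^4 - 5.59*v^3 - 3.42*v^2 + 5.61*v - 2.69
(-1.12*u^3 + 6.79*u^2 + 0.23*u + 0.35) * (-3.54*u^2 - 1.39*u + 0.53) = 3.9648*u^5 - 22.4798*u^4 - 10.8459*u^3 + 2.04*u^2 - 0.3646*u + 0.1855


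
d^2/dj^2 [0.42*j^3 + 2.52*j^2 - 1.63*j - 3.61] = 2.52*j + 5.04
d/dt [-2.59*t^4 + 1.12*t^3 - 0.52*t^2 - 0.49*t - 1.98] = -10.36*t^3 + 3.36*t^2 - 1.04*t - 0.49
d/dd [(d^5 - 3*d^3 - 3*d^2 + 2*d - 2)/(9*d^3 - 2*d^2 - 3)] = (18*d^7 - 6*d^6 + 18*d^4 - 36*d^3 + 85*d^2 + 10*d - 6)/(81*d^6 - 36*d^5 + 4*d^4 - 54*d^3 + 12*d^2 + 9)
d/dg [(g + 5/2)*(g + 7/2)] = 2*g + 6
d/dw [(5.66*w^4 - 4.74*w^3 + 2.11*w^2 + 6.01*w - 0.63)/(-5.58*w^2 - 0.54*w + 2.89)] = (-63.1656*w^5 + 17.28*w^4 + 70.5488*w^3 - 8.69940000000001*w^2 + 5.165*w + 17.0287)/(31.1364*w^4 + 6.0264*w^3 - 31.9608*w^2 - 3.1212*w + 8.3521)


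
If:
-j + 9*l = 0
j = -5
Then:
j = -5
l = -5/9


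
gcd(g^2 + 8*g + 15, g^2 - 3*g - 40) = g + 5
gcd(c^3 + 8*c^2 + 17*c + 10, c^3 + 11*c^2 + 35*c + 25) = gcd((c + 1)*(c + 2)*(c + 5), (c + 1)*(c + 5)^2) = c^2 + 6*c + 5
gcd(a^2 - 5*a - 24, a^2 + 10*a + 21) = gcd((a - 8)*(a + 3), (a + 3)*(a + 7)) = a + 3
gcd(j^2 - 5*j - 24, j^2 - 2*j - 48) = j - 8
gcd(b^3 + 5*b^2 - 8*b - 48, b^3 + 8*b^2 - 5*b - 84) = b^2 + b - 12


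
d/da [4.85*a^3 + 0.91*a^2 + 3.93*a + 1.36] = 14.55*a^2 + 1.82*a + 3.93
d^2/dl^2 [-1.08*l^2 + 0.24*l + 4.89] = -2.16000000000000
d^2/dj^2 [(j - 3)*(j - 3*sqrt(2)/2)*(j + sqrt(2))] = 6*j - 6 - sqrt(2)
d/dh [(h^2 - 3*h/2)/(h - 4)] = (h^2 - 8*h + 6)/(h^2 - 8*h + 16)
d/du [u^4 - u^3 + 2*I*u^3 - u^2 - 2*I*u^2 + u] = 4*u^3 + u^2*(-3 + 6*I) + u*(-2 - 4*I) + 1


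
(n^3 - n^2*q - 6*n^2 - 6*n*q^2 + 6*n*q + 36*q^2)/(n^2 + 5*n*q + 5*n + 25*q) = (n^3 - n^2*q - 6*n^2 - 6*n*q^2 + 6*n*q + 36*q^2)/(n^2 + 5*n*q + 5*n + 25*q)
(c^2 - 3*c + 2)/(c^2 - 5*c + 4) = (c - 2)/(c - 4)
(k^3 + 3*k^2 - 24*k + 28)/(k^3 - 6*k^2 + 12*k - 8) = (k + 7)/(k - 2)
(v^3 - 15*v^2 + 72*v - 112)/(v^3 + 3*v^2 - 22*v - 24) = (v^2 - 11*v + 28)/(v^2 + 7*v + 6)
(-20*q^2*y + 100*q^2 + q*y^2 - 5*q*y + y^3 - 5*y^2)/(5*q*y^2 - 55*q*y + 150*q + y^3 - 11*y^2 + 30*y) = (-4*q + y)/(y - 6)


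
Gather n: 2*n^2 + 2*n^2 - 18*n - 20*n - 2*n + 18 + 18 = 4*n^2 - 40*n + 36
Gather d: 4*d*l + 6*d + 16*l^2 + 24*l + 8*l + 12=d*(4*l + 6) + 16*l^2 + 32*l + 12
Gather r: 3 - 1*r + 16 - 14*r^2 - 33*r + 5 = -14*r^2 - 34*r + 24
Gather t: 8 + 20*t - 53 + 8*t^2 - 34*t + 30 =8*t^2 - 14*t - 15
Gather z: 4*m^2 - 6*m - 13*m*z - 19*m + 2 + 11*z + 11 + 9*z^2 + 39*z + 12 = 4*m^2 - 25*m + 9*z^2 + z*(50 - 13*m) + 25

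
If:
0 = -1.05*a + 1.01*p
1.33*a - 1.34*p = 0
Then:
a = 0.00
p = 0.00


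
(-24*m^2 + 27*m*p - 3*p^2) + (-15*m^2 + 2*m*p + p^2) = -39*m^2 + 29*m*p - 2*p^2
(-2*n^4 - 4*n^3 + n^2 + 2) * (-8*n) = 16*n^5 + 32*n^4 - 8*n^3 - 16*n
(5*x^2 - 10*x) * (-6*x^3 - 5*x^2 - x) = -30*x^5 + 35*x^4 + 45*x^3 + 10*x^2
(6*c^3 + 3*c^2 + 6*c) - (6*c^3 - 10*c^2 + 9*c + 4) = 13*c^2 - 3*c - 4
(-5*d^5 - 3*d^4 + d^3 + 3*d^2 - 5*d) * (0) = 0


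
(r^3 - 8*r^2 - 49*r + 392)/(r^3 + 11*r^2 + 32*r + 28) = (r^2 - 15*r + 56)/(r^2 + 4*r + 4)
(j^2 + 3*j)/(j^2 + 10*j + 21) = j/(j + 7)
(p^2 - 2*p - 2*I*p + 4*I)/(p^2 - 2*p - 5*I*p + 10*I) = (p - 2*I)/(p - 5*I)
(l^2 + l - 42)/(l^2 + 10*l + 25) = (l^2 + l - 42)/(l^2 + 10*l + 25)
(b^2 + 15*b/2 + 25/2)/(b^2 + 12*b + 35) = (b + 5/2)/(b + 7)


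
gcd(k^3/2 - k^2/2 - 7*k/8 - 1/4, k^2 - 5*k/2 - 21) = 1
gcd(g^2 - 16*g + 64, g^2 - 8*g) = g - 8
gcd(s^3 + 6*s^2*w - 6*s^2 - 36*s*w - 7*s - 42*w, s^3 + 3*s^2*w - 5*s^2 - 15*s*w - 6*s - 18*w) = s + 1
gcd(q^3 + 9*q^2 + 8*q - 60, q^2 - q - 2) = q - 2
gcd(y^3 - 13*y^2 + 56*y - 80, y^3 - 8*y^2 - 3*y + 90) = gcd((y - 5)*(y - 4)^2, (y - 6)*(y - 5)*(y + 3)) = y - 5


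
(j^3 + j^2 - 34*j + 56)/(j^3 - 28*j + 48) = (j + 7)/(j + 6)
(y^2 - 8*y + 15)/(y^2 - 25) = (y - 3)/(y + 5)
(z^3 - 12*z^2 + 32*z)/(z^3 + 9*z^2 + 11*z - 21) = z*(z^2 - 12*z + 32)/(z^3 + 9*z^2 + 11*z - 21)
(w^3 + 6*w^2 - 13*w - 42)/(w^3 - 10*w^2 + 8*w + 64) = (w^2 + 4*w - 21)/(w^2 - 12*w + 32)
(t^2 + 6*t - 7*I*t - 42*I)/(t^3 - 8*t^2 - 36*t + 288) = (t - 7*I)/(t^2 - 14*t + 48)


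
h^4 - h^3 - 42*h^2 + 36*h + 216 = (h - 6)*(h - 3)*(h + 2)*(h + 6)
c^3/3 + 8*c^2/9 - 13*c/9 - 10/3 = (c/3 + 1)*(c - 2)*(c + 5/3)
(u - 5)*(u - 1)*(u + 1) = u^3 - 5*u^2 - u + 5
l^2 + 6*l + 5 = (l + 1)*(l + 5)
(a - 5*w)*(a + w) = a^2 - 4*a*w - 5*w^2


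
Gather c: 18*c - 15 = 18*c - 15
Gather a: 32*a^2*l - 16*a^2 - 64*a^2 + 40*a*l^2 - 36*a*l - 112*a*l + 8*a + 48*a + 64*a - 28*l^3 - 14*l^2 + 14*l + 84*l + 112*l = a^2*(32*l - 80) + a*(40*l^2 - 148*l + 120) - 28*l^3 - 14*l^2 + 210*l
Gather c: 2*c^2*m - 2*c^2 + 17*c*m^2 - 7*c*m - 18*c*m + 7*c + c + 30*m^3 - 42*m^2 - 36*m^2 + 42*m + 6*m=c^2*(2*m - 2) + c*(17*m^2 - 25*m + 8) + 30*m^3 - 78*m^2 + 48*m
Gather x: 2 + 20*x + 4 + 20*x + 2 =40*x + 8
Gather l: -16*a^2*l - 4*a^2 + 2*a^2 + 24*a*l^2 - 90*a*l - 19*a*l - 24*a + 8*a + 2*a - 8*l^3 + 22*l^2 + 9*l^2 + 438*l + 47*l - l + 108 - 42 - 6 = -2*a^2 - 14*a - 8*l^3 + l^2*(24*a + 31) + l*(-16*a^2 - 109*a + 484) + 60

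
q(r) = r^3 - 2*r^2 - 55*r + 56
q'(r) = 3*r^2 - 4*r - 55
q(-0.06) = 59.29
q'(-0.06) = -54.75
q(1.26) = -14.47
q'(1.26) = -55.28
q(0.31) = 38.79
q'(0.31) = -55.95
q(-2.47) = 164.58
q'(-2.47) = -26.82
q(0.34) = 37.11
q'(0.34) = -56.01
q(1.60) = -33.02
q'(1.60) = -53.72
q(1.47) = -26.00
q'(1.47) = -54.40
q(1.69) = -37.84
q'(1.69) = -53.19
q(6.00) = -130.00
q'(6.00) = 29.00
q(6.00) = -130.00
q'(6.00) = 29.00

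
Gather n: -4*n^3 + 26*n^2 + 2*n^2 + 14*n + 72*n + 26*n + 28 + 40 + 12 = -4*n^3 + 28*n^2 + 112*n + 80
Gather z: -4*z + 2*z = -2*z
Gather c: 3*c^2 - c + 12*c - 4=3*c^2 + 11*c - 4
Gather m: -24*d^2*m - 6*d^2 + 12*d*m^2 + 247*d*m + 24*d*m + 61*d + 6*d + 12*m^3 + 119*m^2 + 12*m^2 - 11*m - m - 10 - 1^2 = -6*d^2 + 67*d + 12*m^3 + m^2*(12*d + 131) + m*(-24*d^2 + 271*d - 12) - 11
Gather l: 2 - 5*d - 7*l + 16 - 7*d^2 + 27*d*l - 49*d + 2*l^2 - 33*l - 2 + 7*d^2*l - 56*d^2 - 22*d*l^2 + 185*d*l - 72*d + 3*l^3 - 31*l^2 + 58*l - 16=-63*d^2 - 126*d + 3*l^3 + l^2*(-22*d - 29) + l*(7*d^2 + 212*d + 18)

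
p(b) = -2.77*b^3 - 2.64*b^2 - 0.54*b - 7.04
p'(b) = -8.31*b^2 - 5.28*b - 0.54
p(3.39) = -147.12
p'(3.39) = -113.94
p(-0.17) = -7.01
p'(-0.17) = 0.12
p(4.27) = -273.14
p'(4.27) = -174.60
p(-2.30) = 13.94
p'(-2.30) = -32.36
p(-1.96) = 4.73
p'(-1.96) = -22.11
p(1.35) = -19.40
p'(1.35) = -22.81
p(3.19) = -125.55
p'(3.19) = -101.95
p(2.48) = -66.87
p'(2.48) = -64.74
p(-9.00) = 1803.31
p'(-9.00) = -626.13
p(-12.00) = 4405.84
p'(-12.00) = -1133.82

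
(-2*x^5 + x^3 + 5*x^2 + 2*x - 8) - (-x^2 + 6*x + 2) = -2*x^5 + x^3 + 6*x^2 - 4*x - 10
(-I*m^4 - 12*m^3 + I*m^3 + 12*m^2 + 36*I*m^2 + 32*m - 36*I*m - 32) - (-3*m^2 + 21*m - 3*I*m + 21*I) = -I*m^4 - 12*m^3 + I*m^3 + 15*m^2 + 36*I*m^2 + 11*m - 33*I*m - 32 - 21*I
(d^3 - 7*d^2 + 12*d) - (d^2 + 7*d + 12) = d^3 - 8*d^2 + 5*d - 12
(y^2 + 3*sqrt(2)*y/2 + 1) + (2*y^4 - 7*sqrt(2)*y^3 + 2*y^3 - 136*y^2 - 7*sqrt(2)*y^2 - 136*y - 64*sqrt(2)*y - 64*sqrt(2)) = 2*y^4 - 7*sqrt(2)*y^3 + 2*y^3 - 135*y^2 - 7*sqrt(2)*y^2 - 136*y - 125*sqrt(2)*y/2 - 64*sqrt(2) + 1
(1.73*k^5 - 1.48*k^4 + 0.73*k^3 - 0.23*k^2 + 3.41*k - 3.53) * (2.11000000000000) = 3.6503*k^5 - 3.1228*k^4 + 1.5403*k^3 - 0.4853*k^2 + 7.1951*k - 7.4483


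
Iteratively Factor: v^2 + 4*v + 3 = (v + 1)*(v + 3)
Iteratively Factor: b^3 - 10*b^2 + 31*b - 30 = (b - 2)*(b^2 - 8*b + 15) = (b - 3)*(b - 2)*(b - 5)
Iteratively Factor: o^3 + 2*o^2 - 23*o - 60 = (o - 5)*(o^2 + 7*o + 12) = (o - 5)*(o + 4)*(o + 3)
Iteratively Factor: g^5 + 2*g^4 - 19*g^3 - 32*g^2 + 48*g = (g + 4)*(g^4 - 2*g^3 - 11*g^2 + 12*g) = (g - 1)*(g + 4)*(g^3 - g^2 - 12*g) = g*(g - 1)*(g + 4)*(g^2 - g - 12) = g*(g - 4)*(g - 1)*(g + 4)*(g + 3)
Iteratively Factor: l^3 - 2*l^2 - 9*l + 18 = (l - 2)*(l^2 - 9) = (l - 3)*(l - 2)*(l + 3)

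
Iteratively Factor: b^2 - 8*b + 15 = (b - 3)*(b - 5)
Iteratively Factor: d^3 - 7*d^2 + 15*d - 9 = (d - 1)*(d^2 - 6*d + 9) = (d - 3)*(d - 1)*(d - 3)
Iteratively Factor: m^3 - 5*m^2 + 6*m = (m)*(m^2 - 5*m + 6) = m*(m - 3)*(m - 2)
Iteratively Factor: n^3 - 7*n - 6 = (n + 2)*(n^2 - 2*n - 3) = (n - 3)*(n + 2)*(n + 1)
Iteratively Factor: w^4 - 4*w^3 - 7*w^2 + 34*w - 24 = (w + 3)*(w^3 - 7*w^2 + 14*w - 8) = (w - 4)*(w + 3)*(w^2 - 3*w + 2) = (w - 4)*(w - 1)*(w + 3)*(w - 2)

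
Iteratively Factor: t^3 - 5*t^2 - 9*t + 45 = (t - 3)*(t^2 - 2*t - 15) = (t - 3)*(t + 3)*(t - 5)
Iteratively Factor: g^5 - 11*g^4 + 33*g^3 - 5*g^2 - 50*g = (g + 1)*(g^4 - 12*g^3 + 45*g^2 - 50*g) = (g - 5)*(g + 1)*(g^3 - 7*g^2 + 10*g) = (g - 5)^2*(g + 1)*(g^2 - 2*g) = g*(g - 5)^2*(g + 1)*(g - 2)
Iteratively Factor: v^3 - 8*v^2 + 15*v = (v - 5)*(v^2 - 3*v) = v*(v - 5)*(v - 3)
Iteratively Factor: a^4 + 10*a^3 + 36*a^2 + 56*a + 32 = (a + 2)*(a^3 + 8*a^2 + 20*a + 16) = (a + 2)^2*(a^2 + 6*a + 8) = (a + 2)^2*(a + 4)*(a + 2)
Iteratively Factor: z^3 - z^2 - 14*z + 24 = (z + 4)*(z^2 - 5*z + 6) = (z - 3)*(z + 4)*(z - 2)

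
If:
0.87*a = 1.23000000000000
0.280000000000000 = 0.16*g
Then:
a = 1.41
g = 1.75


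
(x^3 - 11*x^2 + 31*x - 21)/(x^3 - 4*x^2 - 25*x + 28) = (x - 3)/(x + 4)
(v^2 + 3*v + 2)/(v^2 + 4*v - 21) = (v^2 + 3*v + 2)/(v^2 + 4*v - 21)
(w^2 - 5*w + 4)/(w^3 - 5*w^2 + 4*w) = 1/w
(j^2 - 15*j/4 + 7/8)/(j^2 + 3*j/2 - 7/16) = 2*(2*j - 7)/(4*j + 7)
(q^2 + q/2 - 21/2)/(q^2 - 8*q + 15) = (q + 7/2)/(q - 5)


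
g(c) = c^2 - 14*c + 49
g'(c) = 2*c - 14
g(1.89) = 26.11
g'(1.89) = -10.22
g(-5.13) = 147.14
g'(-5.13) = -24.26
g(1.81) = 26.94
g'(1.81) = -10.38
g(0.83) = 38.07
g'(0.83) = -12.34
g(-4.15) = 124.32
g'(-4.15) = -22.30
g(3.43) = 12.74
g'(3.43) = -7.14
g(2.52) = 20.07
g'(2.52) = -8.96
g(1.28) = 32.72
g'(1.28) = -11.44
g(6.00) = 1.00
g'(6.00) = -2.00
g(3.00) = 16.00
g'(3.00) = -8.00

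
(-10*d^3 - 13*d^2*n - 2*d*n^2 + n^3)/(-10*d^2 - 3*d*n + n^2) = d + n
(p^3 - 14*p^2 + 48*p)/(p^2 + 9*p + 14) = p*(p^2 - 14*p + 48)/(p^2 + 9*p + 14)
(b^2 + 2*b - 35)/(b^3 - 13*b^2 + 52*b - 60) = (b + 7)/(b^2 - 8*b + 12)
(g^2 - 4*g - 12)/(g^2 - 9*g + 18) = (g + 2)/(g - 3)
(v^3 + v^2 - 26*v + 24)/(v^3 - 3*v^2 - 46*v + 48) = (v - 4)/(v - 8)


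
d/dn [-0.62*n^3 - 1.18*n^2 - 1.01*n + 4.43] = -1.86*n^2 - 2.36*n - 1.01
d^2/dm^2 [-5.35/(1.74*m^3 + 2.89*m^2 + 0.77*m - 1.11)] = ((55.854*m + 30.923)*(1.74*m^3 + 2.89*m^2 + 0.77*m - 1.11) - 5.35*(5.22*m^2 + 5.78*m + 0.77)*(10.44*m^2 + 11.56*m + 1.54))/(1.74*m^3 + 2.89*m^2 + 0.77*m - 1.11)^3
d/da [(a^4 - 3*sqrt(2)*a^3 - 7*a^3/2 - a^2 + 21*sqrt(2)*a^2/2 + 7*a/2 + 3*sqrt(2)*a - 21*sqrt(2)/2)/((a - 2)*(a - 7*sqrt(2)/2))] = (4*a^5 - 27*sqrt(2)*a^4 - 19*a^4 + 112*a^3 + 129*sqrt(2)*a^3 - 402*a^2 - 188*sqrt(2)*a^2 + 14*sqrt(2)*a + 588*a - 63 + 7*sqrt(2))/(2*a^4 - 14*sqrt(2)*a^3 - 8*a^3 + 57*a^2 + 56*sqrt(2)*a^2 - 196*a - 56*sqrt(2)*a + 196)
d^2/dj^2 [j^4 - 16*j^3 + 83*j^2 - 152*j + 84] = 12*j^2 - 96*j + 166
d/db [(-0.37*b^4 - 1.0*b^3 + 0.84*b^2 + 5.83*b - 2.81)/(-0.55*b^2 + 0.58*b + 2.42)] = (0.407*b^5 - 0.0937999999999999*b^4 - 4.7416*b^3 - 3.5663*b^2 + 0.974599999999999*b + 15.7384)/(0.3025*b^4 - 0.638*b^3 - 2.3256*b^2 + 2.8072*b + 5.8564)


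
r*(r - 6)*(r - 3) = r^3 - 9*r^2 + 18*r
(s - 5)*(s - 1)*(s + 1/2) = s^3 - 11*s^2/2 + 2*s + 5/2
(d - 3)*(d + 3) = d^2 - 9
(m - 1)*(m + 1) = m^2 - 1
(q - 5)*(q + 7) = q^2 + 2*q - 35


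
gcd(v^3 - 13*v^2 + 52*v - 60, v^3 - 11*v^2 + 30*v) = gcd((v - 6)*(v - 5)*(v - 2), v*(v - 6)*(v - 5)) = v^2 - 11*v + 30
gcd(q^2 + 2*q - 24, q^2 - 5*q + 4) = q - 4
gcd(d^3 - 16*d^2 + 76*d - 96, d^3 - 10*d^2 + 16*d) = d^2 - 10*d + 16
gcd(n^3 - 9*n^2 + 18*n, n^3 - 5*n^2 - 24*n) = n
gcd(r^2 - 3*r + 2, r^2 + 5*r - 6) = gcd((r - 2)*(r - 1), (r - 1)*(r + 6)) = r - 1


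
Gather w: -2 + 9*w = 9*w - 2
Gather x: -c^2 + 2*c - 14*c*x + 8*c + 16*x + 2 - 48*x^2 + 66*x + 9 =-c^2 + 10*c - 48*x^2 + x*(82 - 14*c) + 11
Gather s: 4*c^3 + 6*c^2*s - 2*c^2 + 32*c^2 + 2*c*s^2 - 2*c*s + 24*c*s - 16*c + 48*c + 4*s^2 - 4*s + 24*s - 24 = 4*c^3 + 30*c^2 + 32*c + s^2*(2*c + 4) + s*(6*c^2 + 22*c + 20) - 24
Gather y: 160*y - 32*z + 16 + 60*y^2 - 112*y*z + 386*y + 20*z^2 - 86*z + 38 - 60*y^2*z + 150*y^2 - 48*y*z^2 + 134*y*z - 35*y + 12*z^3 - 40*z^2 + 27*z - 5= y^2*(210 - 60*z) + y*(-48*z^2 + 22*z + 511) + 12*z^3 - 20*z^2 - 91*z + 49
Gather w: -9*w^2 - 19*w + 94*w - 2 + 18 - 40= -9*w^2 + 75*w - 24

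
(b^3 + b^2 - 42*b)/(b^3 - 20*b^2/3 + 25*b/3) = 3*(b^2 + b - 42)/(3*b^2 - 20*b + 25)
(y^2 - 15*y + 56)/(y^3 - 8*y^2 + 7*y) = (y - 8)/(y*(y - 1))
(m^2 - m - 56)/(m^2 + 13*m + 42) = (m - 8)/(m + 6)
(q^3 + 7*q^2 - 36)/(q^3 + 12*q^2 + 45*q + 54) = (q - 2)/(q + 3)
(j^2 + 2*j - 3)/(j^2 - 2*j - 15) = (j - 1)/(j - 5)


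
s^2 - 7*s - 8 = (s - 8)*(s + 1)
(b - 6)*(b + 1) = b^2 - 5*b - 6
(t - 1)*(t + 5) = t^2 + 4*t - 5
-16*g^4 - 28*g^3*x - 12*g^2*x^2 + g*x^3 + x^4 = (-4*g + x)*(g + x)*(2*g + x)^2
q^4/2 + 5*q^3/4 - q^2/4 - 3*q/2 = q*(q/2 + 1)*(q - 1)*(q + 3/2)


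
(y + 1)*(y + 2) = y^2 + 3*y + 2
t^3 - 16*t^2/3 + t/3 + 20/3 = (t - 5)*(t - 4/3)*(t + 1)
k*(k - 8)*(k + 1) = k^3 - 7*k^2 - 8*k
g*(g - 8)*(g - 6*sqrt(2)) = g^3 - 6*sqrt(2)*g^2 - 8*g^2 + 48*sqrt(2)*g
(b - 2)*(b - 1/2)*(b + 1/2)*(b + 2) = b^4 - 17*b^2/4 + 1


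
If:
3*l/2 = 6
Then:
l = 4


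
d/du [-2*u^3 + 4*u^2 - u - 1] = -6*u^2 + 8*u - 1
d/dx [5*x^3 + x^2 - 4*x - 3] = 15*x^2 + 2*x - 4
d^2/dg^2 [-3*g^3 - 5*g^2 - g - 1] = -18*g - 10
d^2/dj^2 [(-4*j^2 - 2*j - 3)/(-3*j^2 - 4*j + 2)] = 2*(-30*j^3 + 153*j^2 + 144*j + 98)/(27*j^6 + 108*j^5 + 90*j^4 - 80*j^3 - 60*j^2 + 48*j - 8)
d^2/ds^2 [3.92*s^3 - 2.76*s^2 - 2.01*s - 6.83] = 23.52*s - 5.52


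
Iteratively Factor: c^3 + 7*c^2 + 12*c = (c + 4)*(c^2 + 3*c) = c*(c + 4)*(c + 3)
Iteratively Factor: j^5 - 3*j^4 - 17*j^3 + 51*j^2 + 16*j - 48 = (j - 4)*(j^4 + j^3 - 13*j^2 - j + 12) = (j - 4)*(j - 1)*(j^3 + 2*j^2 - 11*j - 12) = (j - 4)*(j - 1)*(j + 1)*(j^2 + j - 12) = (j - 4)*(j - 1)*(j + 1)*(j + 4)*(j - 3)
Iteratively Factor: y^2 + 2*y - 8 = (y + 4)*(y - 2)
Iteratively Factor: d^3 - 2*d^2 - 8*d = (d + 2)*(d^2 - 4*d) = d*(d + 2)*(d - 4)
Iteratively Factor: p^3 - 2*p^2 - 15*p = (p - 5)*(p^2 + 3*p) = p*(p - 5)*(p + 3)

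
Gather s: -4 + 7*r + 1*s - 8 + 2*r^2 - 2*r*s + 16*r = 2*r^2 + 23*r + s*(1 - 2*r) - 12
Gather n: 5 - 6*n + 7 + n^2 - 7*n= n^2 - 13*n + 12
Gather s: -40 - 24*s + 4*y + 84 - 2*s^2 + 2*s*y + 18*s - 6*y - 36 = -2*s^2 + s*(2*y - 6) - 2*y + 8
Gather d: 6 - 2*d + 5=11 - 2*d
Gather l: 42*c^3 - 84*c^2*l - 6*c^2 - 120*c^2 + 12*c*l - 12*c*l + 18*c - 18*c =42*c^3 - 84*c^2*l - 126*c^2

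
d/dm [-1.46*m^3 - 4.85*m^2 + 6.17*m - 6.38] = -4.38*m^2 - 9.7*m + 6.17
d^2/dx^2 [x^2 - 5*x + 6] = 2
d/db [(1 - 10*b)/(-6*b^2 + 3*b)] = (-20*b^2 + 4*b - 1)/(3*b^2*(4*b^2 - 4*b + 1))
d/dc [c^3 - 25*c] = 3*c^2 - 25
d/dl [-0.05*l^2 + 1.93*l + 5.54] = 1.93 - 0.1*l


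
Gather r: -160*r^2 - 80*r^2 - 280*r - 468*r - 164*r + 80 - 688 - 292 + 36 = -240*r^2 - 912*r - 864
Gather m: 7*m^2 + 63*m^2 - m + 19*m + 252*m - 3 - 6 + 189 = 70*m^2 + 270*m + 180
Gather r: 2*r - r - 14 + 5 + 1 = r - 8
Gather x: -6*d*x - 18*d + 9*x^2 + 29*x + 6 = -18*d + 9*x^2 + x*(29 - 6*d) + 6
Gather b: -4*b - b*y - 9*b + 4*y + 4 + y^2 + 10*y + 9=b*(-y - 13) + y^2 + 14*y + 13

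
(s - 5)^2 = s^2 - 10*s + 25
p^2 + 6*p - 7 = (p - 1)*(p + 7)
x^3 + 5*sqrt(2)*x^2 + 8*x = x*(x + sqrt(2))*(x + 4*sqrt(2))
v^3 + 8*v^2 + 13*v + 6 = (v + 1)^2*(v + 6)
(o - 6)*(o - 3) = o^2 - 9*o + 18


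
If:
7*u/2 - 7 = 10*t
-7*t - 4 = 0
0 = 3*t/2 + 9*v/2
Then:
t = -4/7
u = 18/49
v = 4/21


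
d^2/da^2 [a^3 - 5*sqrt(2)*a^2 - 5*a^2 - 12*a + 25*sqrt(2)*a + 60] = 6*a - 10*sqrt(2) - 10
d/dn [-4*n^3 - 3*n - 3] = -12*n^2 - 3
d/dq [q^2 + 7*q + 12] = 2*q + 7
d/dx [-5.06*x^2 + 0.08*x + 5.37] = 0.08 - 10.12*x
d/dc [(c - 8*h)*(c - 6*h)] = 2*c - 14*h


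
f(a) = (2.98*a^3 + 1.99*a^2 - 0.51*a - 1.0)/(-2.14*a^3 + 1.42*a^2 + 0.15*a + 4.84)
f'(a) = (6.42*a^2 - 2.84*a - 0.15)*(2.98*a^3 + 1.99*a^2 - 0.51*a - 1.0)/(-2.14*a^3 + 1.42*a^2 + 0.15*a + 4.84)^2 + (8.94*a^2 + 3.98*a - 0.51)/(-2.14*a^3 + 1.42*a^2 + 0.15*a + 4.84)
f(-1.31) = -0.30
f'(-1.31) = 0.44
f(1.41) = 5.65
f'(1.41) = 38.11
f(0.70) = 0.13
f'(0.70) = 1.38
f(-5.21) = -1.06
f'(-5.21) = 0.06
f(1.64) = -31.19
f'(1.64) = 671.18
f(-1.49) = -0.38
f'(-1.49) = 0.43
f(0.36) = -0.16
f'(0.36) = 0.43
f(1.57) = 49.77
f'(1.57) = 1992.57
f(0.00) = -0.21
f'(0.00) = -0.10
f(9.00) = -1.62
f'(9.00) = 0.03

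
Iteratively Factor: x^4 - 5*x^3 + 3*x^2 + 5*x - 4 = (x + 1)*(x^3 - 6*x^2 + 9*x - 4) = (x - 4)*(x + 1)*(x^2 - 2*x + 1) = (x - 4)*(x - 1)*(x + 1)*(x - 1)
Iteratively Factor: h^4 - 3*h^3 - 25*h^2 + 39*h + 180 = (h - 5)*(h^3 + 2*h^2 - 15*h - 36) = (h - 5)*(h + 3)*(h^2 - h - 12) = (h - 5)*(h + 3)^2*(h - 4)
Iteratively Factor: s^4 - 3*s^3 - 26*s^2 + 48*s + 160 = (s + 4)*(s^3 - 7*s^2 + 2*s + 40) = (s - 4)*(s + 4)*(s^2 - 3*s - 10) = (s - 5)*(s - 4)*(s + 4)*(s + 2)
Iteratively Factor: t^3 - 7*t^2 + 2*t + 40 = (t + 2)*(t^2 - 9*t + 20) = (t - 5)*(t + 2)*(t - 4)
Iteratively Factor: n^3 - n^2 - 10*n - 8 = (n - 4)*(n^2 + 3*n + 2) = (n - 4)*(n + 1)*(n + 2)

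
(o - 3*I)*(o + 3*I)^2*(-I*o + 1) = -I*o^4 + 4*o^3 - 6*I*o^2 + 36*o + 27*I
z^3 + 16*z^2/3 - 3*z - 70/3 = (z - 2)*(z + 7/3)*(z + 5)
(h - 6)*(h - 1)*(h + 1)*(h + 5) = h^4 - h^3 - 31*h^2 + h + 30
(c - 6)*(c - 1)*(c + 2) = c^3 - 5*c^2 - 8*c + 12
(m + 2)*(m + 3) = m^2 + 5*m + 6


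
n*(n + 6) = n^2 + 6*n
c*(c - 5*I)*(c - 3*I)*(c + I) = c^4 - 7*I*c^3 - 7*c^2 - 15*I*c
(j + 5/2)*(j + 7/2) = j^2 + 6*j + 35/4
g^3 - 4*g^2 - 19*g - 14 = (g - 7)*(g + 1)*(g + 2)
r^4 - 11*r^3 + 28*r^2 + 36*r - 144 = (r - 6)*(r - 4)*(r - 3)*(r + 2)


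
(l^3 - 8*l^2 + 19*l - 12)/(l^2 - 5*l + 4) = l - 3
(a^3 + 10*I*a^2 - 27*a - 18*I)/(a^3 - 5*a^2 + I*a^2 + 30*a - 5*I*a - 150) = (a^2 + 4*I*a - 3)/(a^2 - 5*a*(1 + I) + 25*I)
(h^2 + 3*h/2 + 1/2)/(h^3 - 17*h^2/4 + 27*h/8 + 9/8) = 4*(2*h^2 + 3*h + 1)/(8*h^3 - 34*h^2 + 27*h + 9)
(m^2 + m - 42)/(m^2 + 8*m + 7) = (m - 6)/(m + 1)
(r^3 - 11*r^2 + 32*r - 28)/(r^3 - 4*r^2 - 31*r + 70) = (r - 2)/(r + 5)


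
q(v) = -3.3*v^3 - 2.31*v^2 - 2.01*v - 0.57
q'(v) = -9.9*v^2 - 4.62*v - 2.01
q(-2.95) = 69.98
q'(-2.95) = -74.54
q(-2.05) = 22.27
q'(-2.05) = -34.14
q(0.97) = -7.70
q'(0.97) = -15.81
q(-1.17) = 3.90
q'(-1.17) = -10.16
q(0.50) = -2.56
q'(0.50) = -6.80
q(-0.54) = 0.36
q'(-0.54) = -2.40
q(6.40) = -973.13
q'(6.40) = -437.08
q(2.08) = -44.44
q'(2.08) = -54.45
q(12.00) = -6059.73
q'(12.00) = -1483.05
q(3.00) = -116.49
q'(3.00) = -104.97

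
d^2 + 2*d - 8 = (d - 2)*(d + 4)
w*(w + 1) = w^2 + w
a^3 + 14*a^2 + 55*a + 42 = (a + 1)*(a + 6)*(a + 7)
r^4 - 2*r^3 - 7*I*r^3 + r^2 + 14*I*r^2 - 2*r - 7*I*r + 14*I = (r - 2)*(r - 7*I)*(r - I)*(r + I)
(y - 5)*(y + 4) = y^2 - y - 20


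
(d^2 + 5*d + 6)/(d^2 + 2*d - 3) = (d + 2)/(d - 1)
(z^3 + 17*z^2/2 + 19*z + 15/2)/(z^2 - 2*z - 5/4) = 2*(z^2 + 8*z + 15)/(2*z - 5)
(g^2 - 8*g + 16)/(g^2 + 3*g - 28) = (g - 4)/(g + 7)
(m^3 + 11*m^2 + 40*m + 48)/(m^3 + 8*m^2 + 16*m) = (m + 3)/m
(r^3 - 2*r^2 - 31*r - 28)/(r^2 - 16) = (r^2 - 6*r - 7)/(r - 4)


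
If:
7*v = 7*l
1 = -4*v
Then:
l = -1/4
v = -1/4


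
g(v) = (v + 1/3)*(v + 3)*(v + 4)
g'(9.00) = 389.33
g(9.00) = 1456.00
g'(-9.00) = 125.33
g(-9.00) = -260.00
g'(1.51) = 43.32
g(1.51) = 45.81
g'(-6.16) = 37.82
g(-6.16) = -39.77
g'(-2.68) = -3.43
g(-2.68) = -0.99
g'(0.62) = 24.58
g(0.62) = 15.94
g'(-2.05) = -3.13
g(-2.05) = -3.18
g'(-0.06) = 13.46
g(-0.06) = 3.17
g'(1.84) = 51.48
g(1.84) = 61.43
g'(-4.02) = 3.85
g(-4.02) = -0.08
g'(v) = (v + 1/3)*(v + 3) + (v + 1/3)*(v + 4) + (v + 3)*(v + 4)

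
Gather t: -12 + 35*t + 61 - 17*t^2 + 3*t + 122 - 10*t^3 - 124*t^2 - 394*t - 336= -10*t^3 - 141*t^2 - 356*t - 165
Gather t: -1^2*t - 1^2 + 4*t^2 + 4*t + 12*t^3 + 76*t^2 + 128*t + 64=12*t^3 + 80*t^2 + 131*t + 63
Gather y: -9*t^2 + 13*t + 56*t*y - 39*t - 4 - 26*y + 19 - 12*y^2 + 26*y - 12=-9*t^2 + 56*t*y - 26*t - 12*y^2 + 3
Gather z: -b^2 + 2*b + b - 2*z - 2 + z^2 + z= -b^2 + 3*b + z^2 - z - 2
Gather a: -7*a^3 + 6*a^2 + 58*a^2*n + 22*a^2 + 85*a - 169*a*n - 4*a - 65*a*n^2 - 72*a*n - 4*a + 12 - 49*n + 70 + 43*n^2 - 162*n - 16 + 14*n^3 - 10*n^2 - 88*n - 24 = -7*a^3 + a^2*(58*n + 28) + a*(-65*n^2 - 241*n + 77) + 14*n^3 + 33*n^2 - 299*n + 42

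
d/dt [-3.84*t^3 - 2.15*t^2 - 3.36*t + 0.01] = -11.52*t^2 - 4.3*t - 3.36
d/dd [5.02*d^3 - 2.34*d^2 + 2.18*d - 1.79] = 15.06*d^2 - 4.68*d + 2.18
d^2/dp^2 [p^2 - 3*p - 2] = 2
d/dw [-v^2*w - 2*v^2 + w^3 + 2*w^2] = -v^2 + 3*w^2 + 4*w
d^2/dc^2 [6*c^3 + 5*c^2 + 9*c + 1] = 36*c + 10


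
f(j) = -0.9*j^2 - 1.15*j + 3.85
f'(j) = -1.8*j - 1.15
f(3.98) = -14.98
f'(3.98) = -8.31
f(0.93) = 2.00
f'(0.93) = -2.82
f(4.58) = -20.30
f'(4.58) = -9.39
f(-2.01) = 2.53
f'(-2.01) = 2.47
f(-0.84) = 4.18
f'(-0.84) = 0.36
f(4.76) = -22.02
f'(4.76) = -9.72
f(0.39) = 3.26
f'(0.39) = -1.85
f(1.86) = -1.40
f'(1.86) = -4.50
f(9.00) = -79.40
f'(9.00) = -17.35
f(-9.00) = -58.70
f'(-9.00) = 15.05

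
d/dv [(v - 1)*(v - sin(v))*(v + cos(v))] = (1 - v)*(v - sin(v))*(sin(v) - 1) + (1 - v)*(v + cos(v))*(cos(v) - 1) + (v - sin(v))*(v + cos(v))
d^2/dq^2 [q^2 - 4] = 2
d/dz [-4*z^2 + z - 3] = 1 - 8*z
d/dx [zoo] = 0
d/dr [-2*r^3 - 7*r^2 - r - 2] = -6*r^2 - 14*r - 1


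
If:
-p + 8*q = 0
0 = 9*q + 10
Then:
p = -80/9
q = -10/9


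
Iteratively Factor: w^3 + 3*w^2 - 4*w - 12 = (w + 3)*(w^2 - 4) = (w + 2)*(w + 3)*(w - 2)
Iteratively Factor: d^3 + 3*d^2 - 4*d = (d - 1)*(d^2 + 4*d) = d*(d - 1)*(d + 4)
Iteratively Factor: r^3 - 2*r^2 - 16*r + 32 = (r + 4)*(r^2 - 6*r + 8) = (r - 4)*(r + 4)*(r - 2)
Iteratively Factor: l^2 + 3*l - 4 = (l - 1)*(l + 4)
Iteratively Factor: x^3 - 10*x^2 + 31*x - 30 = (x - 3)*(x^2 - 7*x + 10) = (x - 5)*(x - 3)*(x - 2)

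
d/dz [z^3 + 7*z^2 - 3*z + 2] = 3*z^2 + 14*z - 3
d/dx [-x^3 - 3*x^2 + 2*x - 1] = -3*x^2 - 6*x + 2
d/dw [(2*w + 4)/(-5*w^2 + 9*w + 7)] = 2*(5*w^2 + 20*w - 11)/(25*w^4 - 90*w^3 + 11*w^2 + 126*w + 49)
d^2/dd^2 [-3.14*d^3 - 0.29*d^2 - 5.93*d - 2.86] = -18.84*d - 0.58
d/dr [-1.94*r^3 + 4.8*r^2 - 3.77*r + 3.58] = -5.82*r^2 + 9.6*r - 3.77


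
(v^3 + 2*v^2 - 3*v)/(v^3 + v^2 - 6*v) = (v - 1)/(v - 2)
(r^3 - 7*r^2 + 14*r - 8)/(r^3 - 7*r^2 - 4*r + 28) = (r^2 - 5*r + 4)/(r^2 - 5*r - 14)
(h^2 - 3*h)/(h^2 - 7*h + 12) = h/(h - 4)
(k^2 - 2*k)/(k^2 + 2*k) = (k - 2)/(k + 2)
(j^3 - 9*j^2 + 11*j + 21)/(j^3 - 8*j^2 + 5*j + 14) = (j - 3)/(j - 2)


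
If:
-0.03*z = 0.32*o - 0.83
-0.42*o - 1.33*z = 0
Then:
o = 2.67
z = -0.84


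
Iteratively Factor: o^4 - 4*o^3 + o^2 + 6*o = (o - 3)*(o^3 - o^2 - 2*o) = (o - 3)*(o + 1)*(o^2 - 2*o) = o*(o - 3)*(o + 1)*(o - 2)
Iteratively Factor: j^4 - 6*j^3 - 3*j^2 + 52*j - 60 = (j - 5)*(j^3 - j^2 - 8*j + 12) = (j - 5)*(j - 2)*(j^2 + j - 6) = (j - 5)*(j - 2)^2*(j + 3)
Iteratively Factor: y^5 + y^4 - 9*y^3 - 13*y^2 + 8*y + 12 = (y + 2)*(y^4 - y^3 - 7*y^2 + y + 6) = (y + 2)^2*(y^3 - 3*y^2 - y + 3) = (y - 3)*(y + 2)^2*(y^2 - 1) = (y - 3)*(y + 1)*(y + 2)^2*(y - 1)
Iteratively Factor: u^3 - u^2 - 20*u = (u)*(u^2 - u - 20) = u*(u + 4)*(u - 5)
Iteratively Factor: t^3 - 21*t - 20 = (t + 4)*(t^2 - 4*t - 5) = (t + 1)*(t + 4)*(t - 5)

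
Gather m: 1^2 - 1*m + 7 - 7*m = 8 - 8*m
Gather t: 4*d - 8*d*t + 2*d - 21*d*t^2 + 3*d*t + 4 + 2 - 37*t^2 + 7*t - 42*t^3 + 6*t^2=6*d - 42*t^3 + t^2*(-21*d - 31) + t*(7 - 5*d) + 6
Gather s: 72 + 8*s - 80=8*s - 8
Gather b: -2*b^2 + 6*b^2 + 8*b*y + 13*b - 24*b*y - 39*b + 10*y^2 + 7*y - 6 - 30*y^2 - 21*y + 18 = 4*b^2 + b*(-16*y - 26) - 20*y^2 - 14*y + 12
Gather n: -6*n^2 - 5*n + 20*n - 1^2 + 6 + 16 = -6*n^2 + 15*n + 21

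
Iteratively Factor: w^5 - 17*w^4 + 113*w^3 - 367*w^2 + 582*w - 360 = (w - 5)*(w^4 - 12*w^3 + 53*w^2 - 102*w + 72) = (w - 5)*(w - 4)*(w^3 - 8*w^2 + 21*w - 18) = (w - 5)*(w - 4)*(w - 3)*(w^2 - 5*w + 6) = (w - 5)*(w - 4)*(w - 3)^2*(w - 2)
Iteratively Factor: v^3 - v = (v - 1)*(v^2 + v) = (v - 1)*(v + 1)*(v)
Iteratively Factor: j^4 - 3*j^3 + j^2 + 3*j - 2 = (j - 1)*(j^3 - 2*j^2 - j + 2) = (j - 2)*(j - 1)*(j^2 - 1) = (j - 2)*(j - 1)^2*(j + 1)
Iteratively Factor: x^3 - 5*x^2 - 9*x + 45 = (x + 3)*(x^2 - 8*x + 15) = (x - 3)*(x + 3)*(x - 5)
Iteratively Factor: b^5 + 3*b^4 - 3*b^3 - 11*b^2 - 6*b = (b + 1)*(b^4 + 2*b^3 - 5*b^2 - 6*b) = b*(b + 1)*(b^3 + 2*b^2 - 5*b - 6) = b*(b + 1)^2*(b^2 + b - 6) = b*(b + 1)^2*(b + 3)*(b - 2)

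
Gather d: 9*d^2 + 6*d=9*d^2 + 6*d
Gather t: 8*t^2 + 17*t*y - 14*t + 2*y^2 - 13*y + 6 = 8*t^2 + t*(17*y - 14) + 2*y^2 - 13*y + 6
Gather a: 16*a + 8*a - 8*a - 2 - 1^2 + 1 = 16*a - 2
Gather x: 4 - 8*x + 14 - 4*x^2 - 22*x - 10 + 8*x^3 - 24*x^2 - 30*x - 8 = 8*x^3 - 28*x^2 - 60*x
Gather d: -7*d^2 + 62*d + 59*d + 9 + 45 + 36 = -7*d^2 + 121*d + 90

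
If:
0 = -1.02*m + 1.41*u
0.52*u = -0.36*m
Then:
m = 0.00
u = 0.00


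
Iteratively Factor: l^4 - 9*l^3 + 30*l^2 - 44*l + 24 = (l - 2)*(l^3 - 7*l^2 + 16*l - 12) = (l - 2)^2*(l^2 - 5*l + 6) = (l - 3)*(l - 2)^2*(l - 2)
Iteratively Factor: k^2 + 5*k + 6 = (k + 3)*(k + 2)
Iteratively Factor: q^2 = (q)*(q)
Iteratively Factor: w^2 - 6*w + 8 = (w - 4)*(w - 2)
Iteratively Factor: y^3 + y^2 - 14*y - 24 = (y + 3)*(y^2 - 2*y - 8) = (y - 4)*(y + 3)*(y + 2)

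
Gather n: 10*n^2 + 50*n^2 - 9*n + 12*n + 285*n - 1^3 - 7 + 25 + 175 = 60*n^2 + 288*n + 192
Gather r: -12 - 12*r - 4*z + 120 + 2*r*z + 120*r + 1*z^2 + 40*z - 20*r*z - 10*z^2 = r*(108 - 18*z) - 9*z^2 + 36*z + 108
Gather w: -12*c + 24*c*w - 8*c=24*c*w - 20*c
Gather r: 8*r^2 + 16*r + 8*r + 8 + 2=8*r^2 + 24*r + 10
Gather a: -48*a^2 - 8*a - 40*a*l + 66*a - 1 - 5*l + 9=-48*a^2 + a*(58 - 40*l) - 5*l + 8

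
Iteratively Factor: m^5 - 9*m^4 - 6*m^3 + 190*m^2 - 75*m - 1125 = (m - 5)*(m^4 - 4*m^3 - 26*m^2 + 60*m + 225) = (m - 5)^2*(m^3 + m^2 - 21*m - 45) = (m - 5)^2*(m + 3)*(m^2 - 2*m - 15) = (m - 5)^2*(m + 3)^2*(m - 5)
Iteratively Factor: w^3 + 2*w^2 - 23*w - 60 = (w - 5)*(w^2 + 7*w + 12) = (w - 5)*(w + 4)*(w + 3)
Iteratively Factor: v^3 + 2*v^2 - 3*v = (v + 3)*(v^2 - v) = (v - 1)*(v + 3)*(v)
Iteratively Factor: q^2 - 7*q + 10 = (q - 5)*(q - 2)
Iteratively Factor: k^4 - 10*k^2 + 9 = (k - 1)*(k^3 + k^2 - 9*k - 9) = (k - 3)*(k - 1)*(k^2 + 4*k + 3) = (k - 3)*(k - 1)*(k + 3)*(k + 1)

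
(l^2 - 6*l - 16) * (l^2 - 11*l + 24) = l^4 - 17*l^3 + 74*l^2 + 32*l - 384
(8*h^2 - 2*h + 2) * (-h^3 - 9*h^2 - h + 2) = -8*h^5 - 70*h^4 + 8*h^3 - 6*h + 4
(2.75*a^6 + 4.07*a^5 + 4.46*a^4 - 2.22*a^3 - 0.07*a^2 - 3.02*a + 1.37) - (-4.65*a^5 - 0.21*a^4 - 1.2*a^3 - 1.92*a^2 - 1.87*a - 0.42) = 2.75*a^6 + 8.72*a^5 + 4.67*a^4 - 1.02*a^3 + 1.85*a^2 - 1.15*a + 1.79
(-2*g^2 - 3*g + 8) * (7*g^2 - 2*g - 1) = -14*g^4 - 17*g^3 + 64*g^2 - 13*g - 8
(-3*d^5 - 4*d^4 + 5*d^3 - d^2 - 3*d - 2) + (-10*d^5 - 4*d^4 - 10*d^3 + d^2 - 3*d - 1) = -13*d^5 - 8*d^4 - 5*d^3 - 6*d - 3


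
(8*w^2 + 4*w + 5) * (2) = 16*w^2 + 8*w + 10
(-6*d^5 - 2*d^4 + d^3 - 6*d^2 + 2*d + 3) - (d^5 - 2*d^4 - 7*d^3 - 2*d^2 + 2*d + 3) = -7*d^5 + 8*d^3 - 4*d^2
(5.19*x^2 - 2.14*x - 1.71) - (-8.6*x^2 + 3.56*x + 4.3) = 13.79*x^2 - 5.7*x - 6.01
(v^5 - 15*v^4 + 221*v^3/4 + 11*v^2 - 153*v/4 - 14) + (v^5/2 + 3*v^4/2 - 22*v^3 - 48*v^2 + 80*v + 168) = 3*v^5/2 - 27*v^4/2 + 133*v^3/4 - 37*v^2 + 167*v/4 + 154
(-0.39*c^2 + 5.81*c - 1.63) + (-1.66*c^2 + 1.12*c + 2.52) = -2.05*c^2 + 6.93*c + 0.89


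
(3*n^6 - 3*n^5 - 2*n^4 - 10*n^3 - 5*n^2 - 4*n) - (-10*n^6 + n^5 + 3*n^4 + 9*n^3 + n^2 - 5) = 13*n^6 - 4*n^5 - 5*n^4 - 19*n^3 - 6*n^2 - 4*n + 5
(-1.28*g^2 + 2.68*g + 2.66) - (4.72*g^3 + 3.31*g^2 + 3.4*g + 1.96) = -4.72*g^3 - 4.59*g^2 - 0.72*g + 0.7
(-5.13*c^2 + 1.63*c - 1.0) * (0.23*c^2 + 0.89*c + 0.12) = -1.1799*c^4 - 4.1908*c^3 + 0.6051*c^2 - 0.6944*c - 0.12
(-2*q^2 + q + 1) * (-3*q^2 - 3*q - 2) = 6*q^4 + 3*q^3 - 2*q^2 - 5*q - 2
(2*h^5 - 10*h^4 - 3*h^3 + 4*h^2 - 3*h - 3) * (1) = 2*h^5 - 10*h^4 - 3*h^3 + 4*h^2 - 3*h - 3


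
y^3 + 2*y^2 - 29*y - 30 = (y - 5)*(y + 1)*(y + 6)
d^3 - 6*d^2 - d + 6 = (d - 6)*(d - 1)*(d + 1)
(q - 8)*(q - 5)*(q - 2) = q^3 - 15*q^2 + 66*q - 80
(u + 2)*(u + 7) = u^2 + 9*u + 14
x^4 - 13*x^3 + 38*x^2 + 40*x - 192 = (x - 8)*(x - 4)*(x - 3)*(x + 2)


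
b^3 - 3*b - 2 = (b - 2)*(b + 1)^2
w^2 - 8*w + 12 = (w - 6)*(w - 2)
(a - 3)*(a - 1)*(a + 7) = a^3 + 3*a^2 - 25*a + 21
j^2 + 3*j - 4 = (j - 1)*(j + 4)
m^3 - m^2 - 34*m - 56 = (m - 7)*(m + 2)*(m + 4)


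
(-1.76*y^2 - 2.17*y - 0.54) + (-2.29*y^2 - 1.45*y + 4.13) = -4.05*y^2 - 3.62*y + 3.59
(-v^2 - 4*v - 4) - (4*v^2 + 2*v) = -5*v^2 - 6*v - 4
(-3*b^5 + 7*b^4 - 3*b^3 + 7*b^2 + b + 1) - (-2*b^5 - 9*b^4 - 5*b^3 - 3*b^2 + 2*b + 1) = -b^5 + 16*b^4 + 2*b^3 + 10*b^2 - b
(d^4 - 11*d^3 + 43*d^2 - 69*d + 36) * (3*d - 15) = 3*d^5 - 48*d^4 + 294*d^3 - 852*d^2 + 1143*d - 540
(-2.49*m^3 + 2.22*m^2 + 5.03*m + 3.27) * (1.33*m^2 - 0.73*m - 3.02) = -3.3117*m^5 + 4.7703*m^4 + 12.5891*m^3 - 6.0272*m^2 - 17.5777*m - 9.8754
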